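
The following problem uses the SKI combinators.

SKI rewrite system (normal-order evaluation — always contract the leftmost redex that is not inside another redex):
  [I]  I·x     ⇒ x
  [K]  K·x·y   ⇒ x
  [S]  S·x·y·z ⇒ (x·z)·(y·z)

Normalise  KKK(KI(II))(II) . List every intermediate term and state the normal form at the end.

  start: KKK(KI(II))(II)
  [1] K(KI(II))(II)
  [2] KI(II)
  [3] I

Answer: normal form = I  (in 3 steps)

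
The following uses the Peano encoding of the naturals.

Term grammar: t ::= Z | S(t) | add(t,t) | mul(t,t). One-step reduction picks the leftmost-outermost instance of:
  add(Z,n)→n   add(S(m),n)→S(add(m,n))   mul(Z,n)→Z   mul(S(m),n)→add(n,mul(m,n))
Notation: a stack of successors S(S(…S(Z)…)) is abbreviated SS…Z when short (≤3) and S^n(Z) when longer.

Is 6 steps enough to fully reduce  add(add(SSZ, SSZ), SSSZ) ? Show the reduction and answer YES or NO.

Answer: NO — after 6 steps the term is S(S(S(add(SZ, SSSZ)))), not yet normal

Working:
  start: add(add(SSZ, SSZ), SSSZ)
  step 1: add(S(add(SZ, SSZ)), SSSZ)
  step 2: S(add(add(SZ, SSZ), SSSZ))
  step 3: S(add(S(add(Z, SSZ)), SSSZ))
  step 4: S(S(add(add(Z, SSZ), SSSZ)))
  step 5: S(S(add(SSZ, SSSZ)))
  step 6: S(S(S(add(SZ, SSSZ))))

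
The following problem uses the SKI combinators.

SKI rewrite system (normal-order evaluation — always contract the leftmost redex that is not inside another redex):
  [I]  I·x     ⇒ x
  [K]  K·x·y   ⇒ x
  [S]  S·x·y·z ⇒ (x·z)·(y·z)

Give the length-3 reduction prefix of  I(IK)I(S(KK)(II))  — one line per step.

Answer: after 3 steps: I

Reduction:
  start: I(IK)I(S(KK)(II))
  step 1: IKI(S(KK)(II))
  step 2: KI(S(KK)(II))
  step 3: I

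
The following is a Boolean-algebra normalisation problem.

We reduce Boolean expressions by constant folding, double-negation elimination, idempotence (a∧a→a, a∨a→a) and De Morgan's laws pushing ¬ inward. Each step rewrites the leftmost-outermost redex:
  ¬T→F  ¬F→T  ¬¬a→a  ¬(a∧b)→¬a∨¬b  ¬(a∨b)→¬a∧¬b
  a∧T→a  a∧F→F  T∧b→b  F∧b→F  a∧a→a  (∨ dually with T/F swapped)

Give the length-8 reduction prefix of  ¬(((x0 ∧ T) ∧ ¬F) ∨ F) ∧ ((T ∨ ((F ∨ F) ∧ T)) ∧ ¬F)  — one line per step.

Answer: after 8 steps: (¬x0 ∧ T) ∧ ((T ∨ ((F ∨ F) ∧ T)) ∧ ¬F)

Reduction:
  start: ¬(((x0 ∧ T) ∧ ¬F) ∨ F) ∧ ((T ∨ ((F ∨ F) ∧ T)) ∧ ¬F)
  [1] (¬((x0 ∧ T) ∧ ¬F) ∧ ¬F) ∧ ((T ∨ ((F ∨ F) ∧ T)) ∧ ¬F)
  [2] ((¬(x0 ∧ T) ∨ ¬¬F) ∧ ¬F) ∧ ((T ∨ ((F ∨ F) ∧ T)) ∧ ¬F)
  [3] (((¬x0 ∨ ¬T) ∨ ¬¬F) ∧ ¬F) ∧ ((T ∨ ((F ∨ F) ∧ T)) ∧ ¬F)
  [4] (((¬x0 ∨ F) ∨ ¬¬F) ∧ ¬F) ∧ ((T ∨ ((F ∨ F) ∧ T)) ∧ ¬F)
  [5] ((¬x0 ∨ ¬¬F) ∧ ¬F) ∧ ((T ∨ ((F ∨ F) ∧ T)) ∧ ¬F)
  [6] ((¬x0 ∨ F) ∧ ¬F) ∧ ((T ∨ ((F ∨ F) ∧ T)) ∧ ¬F)
  [7] (¬x0 ∧ ¬F) ∧ ((T ∨ ((F ∨ F) ∧ T)) ∧ ¬F)
  [8] (¬x0 ∧ T) ∧ ((T ∨ ((F ∨ F) ∧ T)) ∧ ¬F)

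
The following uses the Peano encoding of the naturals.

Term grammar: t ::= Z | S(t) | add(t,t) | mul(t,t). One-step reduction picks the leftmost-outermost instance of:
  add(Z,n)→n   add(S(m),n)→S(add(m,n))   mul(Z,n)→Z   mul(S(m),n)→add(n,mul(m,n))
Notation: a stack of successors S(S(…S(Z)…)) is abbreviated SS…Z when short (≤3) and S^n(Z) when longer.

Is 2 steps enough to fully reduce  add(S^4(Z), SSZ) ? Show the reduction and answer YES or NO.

  start: add(S^4(Z), SSZ)
  step 1: S(add(SSSZ, SSZ))
  step 2: S(S(add(SSZ, SSZ)))

Answer: NO — after 2 steps the term is S(S(add(SSZ, SSZ))), not yet normal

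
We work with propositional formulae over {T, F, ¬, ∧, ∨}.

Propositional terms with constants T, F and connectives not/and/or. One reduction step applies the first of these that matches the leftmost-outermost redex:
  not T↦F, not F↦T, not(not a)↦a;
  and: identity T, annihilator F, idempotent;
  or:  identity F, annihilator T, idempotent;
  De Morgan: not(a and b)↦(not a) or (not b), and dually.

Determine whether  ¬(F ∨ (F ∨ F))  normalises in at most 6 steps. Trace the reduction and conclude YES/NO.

Answer: YES — reaches normal form T in 6 ≤ 6 steps

Derivation:
  start: ¬(F ∨ (F ∨ F))
  [1] ¬F ∧ ¬(F ∨ F)
  [2] T ∧ ¬(F ∨ F)
  [3] ¬(F ∨ F)
  [4] ¬F ∧ ¬F
  [5] ¬F
  [6] T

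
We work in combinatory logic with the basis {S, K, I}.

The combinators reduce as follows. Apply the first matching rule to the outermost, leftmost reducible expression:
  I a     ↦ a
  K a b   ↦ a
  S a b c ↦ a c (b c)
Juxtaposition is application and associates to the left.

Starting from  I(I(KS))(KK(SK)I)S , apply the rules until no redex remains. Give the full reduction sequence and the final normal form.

Answer: normal form = SS  (in 3 steps)

Working:
  start: I(I(KS))(KK(SK)I)S
  step 1: I(KS)(KK(SK)I)S
  step 2: KS(KK(SK)I)S
  step 3: SS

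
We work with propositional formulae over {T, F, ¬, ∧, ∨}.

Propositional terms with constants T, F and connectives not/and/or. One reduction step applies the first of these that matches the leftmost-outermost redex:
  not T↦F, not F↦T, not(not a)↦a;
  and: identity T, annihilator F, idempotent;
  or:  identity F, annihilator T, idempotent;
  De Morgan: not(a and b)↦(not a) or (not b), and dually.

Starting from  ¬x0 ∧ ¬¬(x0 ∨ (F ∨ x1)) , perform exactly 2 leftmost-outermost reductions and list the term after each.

Answer: after 2 steps: ¬x0 ∧ (x0 ∨ x1)

Derivation:
  start: ¬x0 ∧ ¬¬(x0 ∨ (F ∨ x1))
  [1] ¬x0 ∧ (x0 ∨ (F ∨ x1))
  [2] ¬x0 ∧ (x0 ∨ x1)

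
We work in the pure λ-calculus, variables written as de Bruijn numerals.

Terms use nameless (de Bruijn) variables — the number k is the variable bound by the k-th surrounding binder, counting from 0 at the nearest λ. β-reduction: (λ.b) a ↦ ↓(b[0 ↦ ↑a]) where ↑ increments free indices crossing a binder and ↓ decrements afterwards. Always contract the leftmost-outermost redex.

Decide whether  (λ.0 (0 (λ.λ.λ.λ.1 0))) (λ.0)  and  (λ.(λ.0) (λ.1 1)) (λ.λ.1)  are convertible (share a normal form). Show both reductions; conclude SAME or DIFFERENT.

Term A:
  start: (λ.0 (0 (λ.λ.λ.λ.1 0))) (λ.0)
  →1  (λ.0) ((λ.0) (λ.λ.λ.λ.1 0))
  →2  (λ.0) (λ.λ.λ.λ.1 0)
  →3  λ.λ.λ.λ.1 0

Term B:
  start: (λ.(λ.0) (λ.1 1)) (λ.λ.1)
  →1  (λ.0) (λ.(λ.λ.1) (λ.λ.1))
  →2  λ.(λ.λ.1) (λ.λ.1)
  →3  λ.λ.λ.λ.1

Answer: DIFFERENT — A ⇓ λ.λ.λ.λ.1 0, B ⇓ λ.λ.λ.λ.1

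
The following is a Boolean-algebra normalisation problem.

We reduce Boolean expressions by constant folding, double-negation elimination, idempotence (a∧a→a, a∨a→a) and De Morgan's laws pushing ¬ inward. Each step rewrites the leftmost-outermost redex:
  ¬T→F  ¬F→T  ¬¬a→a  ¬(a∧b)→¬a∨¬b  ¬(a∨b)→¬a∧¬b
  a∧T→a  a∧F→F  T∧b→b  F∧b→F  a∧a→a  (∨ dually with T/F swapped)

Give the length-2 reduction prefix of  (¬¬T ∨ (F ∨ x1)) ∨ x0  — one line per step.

  start: (¬¬T ∨ (F ∨ x1)) ∨ x0
  [1] (T ∨ (F ∨ x1)) ∨ x0
  [2] T ∨ x0

Answer: after 2 steps: T ∨ x0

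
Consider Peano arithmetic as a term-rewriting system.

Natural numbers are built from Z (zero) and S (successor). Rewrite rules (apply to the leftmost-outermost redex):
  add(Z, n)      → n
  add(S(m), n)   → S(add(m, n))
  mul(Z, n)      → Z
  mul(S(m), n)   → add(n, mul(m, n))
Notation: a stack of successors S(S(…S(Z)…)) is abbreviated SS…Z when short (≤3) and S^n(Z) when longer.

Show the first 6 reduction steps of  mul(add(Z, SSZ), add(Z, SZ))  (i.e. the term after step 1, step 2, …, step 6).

Answer: after 6 steps: S(add(add(Z, SZ), mul(Z, add(Z, SZ))))

Derivation:
  start: mul(add(Z, SSZ), add(Z, SZ))
  [1] mul(SSZ, add(Z, SZ))
  [2] add(add(Z, SZ), mul(SZ, add(Z, SZ)))
  [3] add(SZ, mul(SZ, add(Z, SZ)))
  [4] S(add(Z, mul(SZ, add(Z, SZ))))
  [5] S(mul(SZ, add(Z, SZ)))
  [6] S(add(add(Z, SZ), mul(Z, add(Z, SZ))))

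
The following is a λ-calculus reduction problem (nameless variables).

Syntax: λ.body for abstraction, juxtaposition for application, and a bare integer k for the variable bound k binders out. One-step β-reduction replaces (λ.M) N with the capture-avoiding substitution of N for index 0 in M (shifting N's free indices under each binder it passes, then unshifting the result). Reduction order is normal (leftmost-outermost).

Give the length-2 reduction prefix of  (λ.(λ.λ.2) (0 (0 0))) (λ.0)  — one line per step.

  start: (λ.(λ.λ.2) (0 (0 0))) (λ.0)
  →1  (λ.λ.λ.0) ((λ.0) ((λ.0) (λ.0)))
  →2  λ.λ.0

Answer: after 2 steps: λ.λ.0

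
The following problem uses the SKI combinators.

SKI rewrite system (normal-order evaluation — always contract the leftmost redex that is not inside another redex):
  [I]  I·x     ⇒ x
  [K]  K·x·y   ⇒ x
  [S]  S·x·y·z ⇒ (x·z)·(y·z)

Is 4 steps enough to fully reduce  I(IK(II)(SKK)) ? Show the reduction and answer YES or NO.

Answer: YES — reaches normal form I in 4 ≤ 4 steps

Working:
  start: I(IK(II)(SKK))
  [1] IK(II)(SKK)
  [2] K(II)(SKK)
  [3] II
  [4] I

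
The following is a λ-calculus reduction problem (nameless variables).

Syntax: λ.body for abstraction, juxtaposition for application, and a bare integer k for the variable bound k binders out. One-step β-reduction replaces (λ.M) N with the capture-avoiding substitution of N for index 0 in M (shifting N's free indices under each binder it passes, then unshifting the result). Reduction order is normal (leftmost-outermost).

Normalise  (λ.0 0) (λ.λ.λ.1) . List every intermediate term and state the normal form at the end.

Answer: normal form = λ.λ.1  (in 2 steps)

Derivation:
  start: (λ.0 0) (λ.λ.λ.1)
  →1  (λ.λ.λ.1) (λ.λ.λ.1)
  →2  λ.λ.1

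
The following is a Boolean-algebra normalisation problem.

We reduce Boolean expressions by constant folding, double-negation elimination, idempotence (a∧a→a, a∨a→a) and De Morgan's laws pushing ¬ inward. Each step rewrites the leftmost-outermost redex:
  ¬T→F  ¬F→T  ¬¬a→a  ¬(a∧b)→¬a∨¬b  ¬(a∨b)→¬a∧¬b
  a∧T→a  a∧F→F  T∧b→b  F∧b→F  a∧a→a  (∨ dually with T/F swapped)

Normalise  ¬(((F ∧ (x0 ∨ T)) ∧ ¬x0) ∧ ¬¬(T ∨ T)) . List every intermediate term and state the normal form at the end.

  start: ¬(((F ∧ (x0 ∨ T)) ∧ ¬x0) ∧ ¬¬(T ∨ T))
  →1  ¬((F ∧ (x0 ∨ T)) ∧ ¬x0) ∨ ¬¬¬(T ∨ T)
  →2  (¬(F ∧ (x0 ∨ T)) ∨ ¬¬x0) ∨ ¬¬¬(T ∨ T)
  →3  ((¬F ∨ ¬(x0 ∨ T)) ∨ ¬¬x0) ∨ ¬¬¬(T ∨ T)
  →4  ((T ∨ ¬(x0 ∨ T)) ∨ ¬¬x0) ∨ ¬¬¬(T ∨ T)
  →5  (T ∨ ¬¬x0) ∨ ¬¬¬(T ∨ T)
  →6  T ∨ ¬¬¬(T ∨ T)
  →7  T

Answer: normal form = T  (in 7 steps)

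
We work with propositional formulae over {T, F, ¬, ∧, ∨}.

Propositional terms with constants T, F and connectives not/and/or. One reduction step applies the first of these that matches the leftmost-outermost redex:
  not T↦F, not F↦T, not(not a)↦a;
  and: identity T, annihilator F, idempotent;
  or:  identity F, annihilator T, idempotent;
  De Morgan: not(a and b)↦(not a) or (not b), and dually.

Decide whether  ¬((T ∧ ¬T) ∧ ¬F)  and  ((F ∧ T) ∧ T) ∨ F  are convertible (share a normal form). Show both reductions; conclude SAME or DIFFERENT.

Term A:
  start: ¬((T ∧ ¬T) ∧ ¬F)
  →1  ¬(T ∧ ¬T) ∨ ¬¬F
  →2  (¬T ∨ ¬¬T) ∨ ¬¬F
  →3  (F ∨ ¬¬T) ∨ ¬¬F
  →4  ¬¬T ∨ ¬¬F
  →5  T ∨ ¬¬F
  →6  T

Term B:
  start: ((F ∧ T) ∧ T) ∨ F
  →1  (F ∧ T) ∧ T
  →2  F ∧ T
  →3  F

Answer: DIFFERENT — A ⇓ T, B ⇓ F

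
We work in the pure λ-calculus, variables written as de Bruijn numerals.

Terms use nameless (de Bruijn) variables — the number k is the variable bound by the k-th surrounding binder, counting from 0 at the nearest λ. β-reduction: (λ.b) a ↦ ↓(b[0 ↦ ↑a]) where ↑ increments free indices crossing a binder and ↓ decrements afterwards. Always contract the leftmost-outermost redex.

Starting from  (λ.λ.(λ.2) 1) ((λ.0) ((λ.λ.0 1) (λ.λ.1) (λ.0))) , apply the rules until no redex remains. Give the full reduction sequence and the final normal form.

  start: (λ.λ.(λ.2) 1) ((λ.0) ((λ.λ.0 1) (λ.λ.1) (λ.0)))
  →1  λ.(λ.(λ.0) ((λ.λ.0 1) (λ.λ.1) (λ.0))) ((λ.0) ((λ.λ.0 1) (λ.λ.1) (λ.0)))
  →2  λ.(λ.0) ((λ.λ.0 1) (λ.λ.1) (λ.0))
  →3  λ.(λ.λ.0 1) (λ.λ.1) (λ.0)
  →4  λ.(λ.0 (λ.λ.1)) (λ.0)
  →5  λ.(λ.0) (λ.λ.1)
  →6  λ.λ.λ.1

Answer: normal form = λ.λ.λ.1  (in 6 steps)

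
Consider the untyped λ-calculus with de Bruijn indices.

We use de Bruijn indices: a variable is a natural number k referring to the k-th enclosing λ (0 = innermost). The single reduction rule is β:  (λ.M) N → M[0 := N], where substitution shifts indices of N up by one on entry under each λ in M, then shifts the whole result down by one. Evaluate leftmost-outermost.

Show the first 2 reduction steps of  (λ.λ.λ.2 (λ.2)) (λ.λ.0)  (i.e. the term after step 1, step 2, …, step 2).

Answer: after 2 steps: λ.λ.λ.0

Working:
  start: (λ.λ.λ.2 (λ.2)) (λ.λ.0)
  step 1: λ.λ.(λ.λ.0) (λ.2)
  step 2: λ.λ.λ.0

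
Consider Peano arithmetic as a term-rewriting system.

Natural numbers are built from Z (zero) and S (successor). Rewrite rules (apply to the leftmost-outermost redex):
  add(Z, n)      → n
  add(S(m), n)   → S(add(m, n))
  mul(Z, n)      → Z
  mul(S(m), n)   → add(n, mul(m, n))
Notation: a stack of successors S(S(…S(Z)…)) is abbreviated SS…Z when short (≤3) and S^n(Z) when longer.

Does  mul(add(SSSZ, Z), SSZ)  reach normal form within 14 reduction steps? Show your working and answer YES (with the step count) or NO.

Answer: NO — after 14 steps the term is S(S(S(S(S(S(add(Z, mul(add(Z, Z), SSZ)))))))), not yet normal

Reduction:
  start: mul(add(SSSZ, Z), SSZ)
  step 1: mul(S(add(SSZ, Z)), SSZ)
  step 2: add(SSZ, mul(add(SSZ, Z), SSZ))
  step 3: S(add(SZ, mul(add(SSZ, Z), SSZ)))
  step 4: S(S(add(Z, mul(add(SSZ, Z), SSZ))))
  step 5: S(S(mul(add(SSZ, Z), SSZ)))
  step 6: S(S(mul(S(add(SZ, Z)), SSZ)))
  step 7: S(S(add(SSZ, mul(add(SZ, Z), SSZ))))
  step 8: S(S(S(add(SZ, mul(add(SZ, Z), SSZ)))))
  step 9: S(S(S(S(add(Z, mul(add(SZ, Z), SSZ))))))
  step 10: S(S(S(S(mul(add(SZ, Z), SSZ)))))
  step 11: S(S(S(S(mul(S(add(Z, Z)), SSZ)))))
  step 12: S(S(S(S(add(SSZ, mul(add(Z, Z), SSZ))))))
  step 13: S(S(S(S(S(add(SZ, mul(add(Z, Z), SSZ)))))))
  step 14: S(S(S(S(S(S(add(Z, mul(add(Z, Z), SSZ))))))))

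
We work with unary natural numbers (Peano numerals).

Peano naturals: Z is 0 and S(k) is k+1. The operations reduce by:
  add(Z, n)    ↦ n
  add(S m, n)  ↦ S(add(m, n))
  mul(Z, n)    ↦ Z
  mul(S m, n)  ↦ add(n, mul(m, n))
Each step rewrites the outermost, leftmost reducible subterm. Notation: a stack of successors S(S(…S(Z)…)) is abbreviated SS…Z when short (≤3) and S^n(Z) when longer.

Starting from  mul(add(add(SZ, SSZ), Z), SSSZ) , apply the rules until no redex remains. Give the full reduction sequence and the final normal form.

Answer: normal form = S^9(Z)  (in 22 steps)

Derivation:
  start: mul(add(add(SZ, SSZ), Z), SSSZ)
  [1] mul(add(S(add(Z, SSZ)), Z), SSSZ)
  [2] mul(S(add(add(Z, SSZ), Z)), SSSZ)
  [3] add(SSSZ, mul(add(add(Z, SSZ), Z), SSSZ))
  [4] S(add(SSZ, mul(add(add(Z, SSZ), Z), SSSZ)))
  [5] S(S(add(SZ, mul(add(add(Z, SSZ), Z), SSSZ))))
  [6] S(S(S(add(Z, mul(add(add(Z, SSZ), Z), SSSZ)))))
  [7] S(S(S(mul(add(add(Z, SSZ), Z), SSSZ))))
  [8] S(S(S(mul(add(SSZ, Z), SSSZ))))
  [9] S(S(S(mul(S(add(SZ, Z)), SSSZ))))
  [10] S(S(S(add(SSSZ, mul(add(SZ, Z), SSSZ)))))
  [11] S(S(S(S(add(SSZ, mul(add(SZ, Z), SSSZ))))))
  [12] S(S(S(S(S(add(SZ, mul(add(SZ, Z), SSSZ)))))))
  [13] S(S(S(S(S(S(add(Z, mul(add(SZ, Z), SSSZ))))))))
  [14] S(S(S(S(S(S(mul(add(SZ, Z), SSSZ)))))))
  [15] S(S(S(S(S(S(mul(S(add(Z, Z)), SSSZ)))))))
  [16] S(S(S(S(S(S(add(SSSZ, mul(add(Z, Z), SSSZ))))))))
  [17] S(S(S(S(S(S(S(add(SSZ, mul(add(Z, Z), SSSZ)))))))))
  [18] S(S(S(S(S(S(S(S(add(SZ, mul(add(Z, Z), SSSZ))))))))))
  [19] S(S(S(S(S(S(S(S(S(add(Z, mul(add(Z, Z), SSSZ)))))))))))
  [20] S(S(S(S(S(S(S(S(S(mul(add(Z, Z), SSSZ))))))))))
  [21] S(S(S(S(S(S(S(S(S(mul(Z, SSSZ))))))))))
  [22] S^9(Z)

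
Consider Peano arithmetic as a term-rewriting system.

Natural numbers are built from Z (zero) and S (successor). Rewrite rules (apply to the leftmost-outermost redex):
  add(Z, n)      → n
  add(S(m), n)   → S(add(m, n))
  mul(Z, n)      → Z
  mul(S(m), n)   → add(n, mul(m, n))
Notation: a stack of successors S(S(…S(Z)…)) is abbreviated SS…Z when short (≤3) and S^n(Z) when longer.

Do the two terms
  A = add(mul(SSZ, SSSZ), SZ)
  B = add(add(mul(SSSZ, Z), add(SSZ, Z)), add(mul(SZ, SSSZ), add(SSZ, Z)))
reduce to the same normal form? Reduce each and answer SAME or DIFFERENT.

Answer: SAME — A ⇓ S^7(Z), B ⇓ S^7(Z)

Working:
Term A:
  start: add(mul(SSZ, SSSZ), SZ)
  step 1: add(add(SSSZ, mul(SZ, SSSZ)), SZ)
  step 2: add(S(add(SSZ, mul(SZ, SSSZ))), SZ)
  step 3: S(add(add(SSZ, mul(SZ, SSSZ)), SZ))
  step 4: S(add(S(add(SZ, mul(SZ, SSSZ))), SZ))
  step 5: S(S(add(add(SZ, mul(SZ, SSSZ)), SZ)))
  step 6: S(S(add(S(add(Z, mul(SZ, SSSZ))), SZ)))
  step 7: S(S(S(add(add(Z, mul(SZ, SSSZ)), SZ))))
  step 8: S(S(S(add(mul(SZ, SSSZ), SZ))))
  step 9: S(S(S(add(add(SSSZ, mul(Z, SSSZ)), SZ))))
  step 10: S(S(S(add(S(add(SSZ, mul(Z, SSSZ))), SZ))))
  step 11: S(S(S(S(add(add(SSZ, mul(Z, SSSZ)), SZ)))))
  step 12: S(S(S(S(add(S(add(SZ, mul(Z, SSSZ))), SZ)))))
  step 13: S(S(S(S(S(add(add(SZ, mul(Z, SSSZ)), SZ))))))
  step 14: S(S(S(S(S(add(S(add(Z, mul(Z, SSSZ))), SZ))))))
  step 15: S(S(S(S(S(S(add(add(Z, mul(Z, SSSZ)), SZ)))))))
  step 16: S(S(S(S(S(S(add(mul(Z, SSSZ), SZ)))))))
  step 17: S(S(S(S(S(S(add(Z, SZ)))))))
  step 18: S^7(Z)

Term B:
  start: add(add(mul(SSSZ, Z), add(SSZ, Z)), add(mul(SZ, SSSZ), add(SSZ, Z)))
  step 1: add(add(add(Z, mul(SSZ, Z)), add(SSZ, Z)), add(mul(SZ, SSSZ), add(SSZ, Z)))
  step 2: add(add(mul(SSZ, Z), add(SSZ, Z)), add(mul(SZ, SSSZ), add(SSZ, Z)))
  step 3: add(add(add(Z, mul(SZ, Z)), add(SSZ, Z)), add(mul(SZ, SSSZ), add(SSZ, Z)))
  step 4: add(add(mul(SZ, Z), add(SSZ, Z)), add(mul(SZ, SSSZ), add(SSZ, Z)))
  step 5: add(add(add(Z, mul(Z, Z)), add(SSZ, Z)), add(mul(SZ, SSSZ), add(SSZ, Z)))
  step 6: add(add(mul(Z, Z), add(SSZ, Z)), add(mul(SZ, SSSZ), add(SSZ, Z)))
  step 7: add(add(Z, add(SSZ, Z)), add(mul(SZ, SSSZ), add(SSZ, Z)))
  step 8: add(add(SSZ, Z), add(mul(SZ, SSSZ), add(SSZ, Z)))
  step 9: add(S(add(SZ, Z)), add(mul(SZ, SSSZ), add(SSZ, Z)))
  step 10: S(add(add(SZ, Z), add(mul(SZ, SSSZ), add(SSZ, Z))))
  step 11: S(add(S(add(Z, Z)), add(mul(SZ, SSSZ), add(SSZ, Z))))
  step 12: S(S(add(add(Z, Z), add(mul(SZ, SSSZ), add(SSZ, Z)))))
  step 13: S(S(add(Z, add(mul(SZ, SSSZ), add(SSZ, Z)))))
  step 14: S(S(add(mul(SZ, SSSZ), add(SSZ, Z))))
  step 15: S(S(add(add(SSSZ, mul(Z, SSSZ)), add(SSZ, Z))))
  step 16: S(S(add(S(add(SSZ, mul(Z, SSSZ))), add(SSZ, Z))))
  step 17: S(S(S(add(add(SSZ, mul(Z, SSSZ)), add(SSZ, Z)))))
  step 18: S(S(S(add(S(add(SZ, mul(Z, SSSZ))), add(SSZ, Z)))))
  step 19: S(S(S(S(add(add(SZ, mul(Z, SSSZ)), add(SSZ, Z))))))
  step 20: S(S(S(S(add(S(add(Z, mul(Z, SSSZ))), add(SSZ, Z))))))
  step 21: S(S(S(S(S(add(add(Z, mul(Z, SSSZ)), add(SSZ, Z)))))))
  step 22: S(S(S(S(S(add(mul(Z, SSSZ), add(SSZ, Z)))))))
  step 23: S(S(S(S(S(add(Z, add(SSZ, Z)))))))
  step 24: S(S(S(S(S(add(SSZ, Z))))))
  step 25: S(S(S(S(S(S(add(SZ, Z)))))))
  step 26: S(S(S(S(S(S(S(add(Z, Z))))))))
  step 27: S^7(Z)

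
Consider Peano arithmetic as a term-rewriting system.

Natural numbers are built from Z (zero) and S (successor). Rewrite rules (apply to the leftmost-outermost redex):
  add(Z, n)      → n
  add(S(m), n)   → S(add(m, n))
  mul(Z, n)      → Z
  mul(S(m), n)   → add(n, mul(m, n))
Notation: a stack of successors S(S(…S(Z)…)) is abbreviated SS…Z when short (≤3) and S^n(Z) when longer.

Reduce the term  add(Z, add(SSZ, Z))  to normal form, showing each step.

  start: add(Z, add(SSZ, Z))
  step 1: add(SSZ, Z)
  step 2: S(add(SZ, Z))
  step 3: S(S(add(Z, Z)))
  step 4: SSZ

Answer: normal form = SSZ  (in 4 steps)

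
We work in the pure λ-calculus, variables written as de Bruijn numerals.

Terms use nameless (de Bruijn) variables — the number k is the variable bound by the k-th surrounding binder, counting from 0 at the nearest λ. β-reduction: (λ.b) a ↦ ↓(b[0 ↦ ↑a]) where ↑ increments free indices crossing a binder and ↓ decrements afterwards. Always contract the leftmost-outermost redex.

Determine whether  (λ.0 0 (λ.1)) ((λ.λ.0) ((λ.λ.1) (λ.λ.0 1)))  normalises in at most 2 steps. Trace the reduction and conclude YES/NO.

  start: (λ.0 0 (λ.1)) ((λ.λ.0) ((λ.λ.1) (λ.λ.0 1)))
  →1  (λ.λ.0) ((λ.λ.1) (λ.λ.0 1)) ((λ.λ.0) ((λ.λ.1) (λ.λ.0 1))) (λ.(λ.λ.0) ((λ.λ.1) (λ.λ.0 1)))
  →2  (λ.0) ((λ.λ.0) ((λ.λ.1) (λ.λ.0 1))) (λ.(λ.λ.0) ((λ.λ.1) (λ.λ.0 1)))

Answer: NO — after 2 steps the term is (λ.0) ((λ.λ.0) ((λ.λ.1) (λ.λ.0 1))) (λ.(λ.λ.0) ((λ.λ.1) (λ.λ.0 1))), not yet normal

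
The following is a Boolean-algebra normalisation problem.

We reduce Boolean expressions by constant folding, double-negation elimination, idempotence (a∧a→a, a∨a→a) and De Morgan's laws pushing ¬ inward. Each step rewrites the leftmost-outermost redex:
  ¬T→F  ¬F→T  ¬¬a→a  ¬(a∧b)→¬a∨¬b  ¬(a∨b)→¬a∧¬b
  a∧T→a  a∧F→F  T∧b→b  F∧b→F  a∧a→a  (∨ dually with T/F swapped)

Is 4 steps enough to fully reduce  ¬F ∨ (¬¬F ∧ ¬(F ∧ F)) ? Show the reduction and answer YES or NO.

Answer: YES — reaches normal form T in 2 ≤ 4 steps

Reduction:
  start: ¬F ∨ (¬¬F ∧ ¬(F ∧ F))
  [1] T ∨ (¬¬F ∧ ¬(F ∧ F))
  [2] T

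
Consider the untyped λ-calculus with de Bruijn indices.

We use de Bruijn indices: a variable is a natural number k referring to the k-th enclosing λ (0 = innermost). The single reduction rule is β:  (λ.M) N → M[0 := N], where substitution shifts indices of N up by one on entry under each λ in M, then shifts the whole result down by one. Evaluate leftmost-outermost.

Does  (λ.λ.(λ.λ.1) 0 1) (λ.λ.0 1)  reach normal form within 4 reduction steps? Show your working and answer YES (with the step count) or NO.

Answer: YES — reaches normal form λ.0 in 3 ≤ 4 steps

Derivation:
  start: (λ.λ.(λ.λ.1) 0 1) (λ.λ.0 1)
  [1] λ.(λ.λ.1) 0 (λ.λ.0 1)
  [2] λ.(λ.1) (λ.λ.0 1)
  [3] λ.0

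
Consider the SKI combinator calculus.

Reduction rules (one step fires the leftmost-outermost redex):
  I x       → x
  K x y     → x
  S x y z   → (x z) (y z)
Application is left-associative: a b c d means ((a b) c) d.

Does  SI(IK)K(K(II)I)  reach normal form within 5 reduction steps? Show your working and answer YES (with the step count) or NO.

Answer: YES — reaches normal form KK in 4 ≤ 5 steps

Reduction:
  start: SI(IK)K(K(II)I)
  step 1: IK(IKK)(K(II)I)
  step 2: K(IKK)(K(II)I)
  step 3: IKK
  step 4: KK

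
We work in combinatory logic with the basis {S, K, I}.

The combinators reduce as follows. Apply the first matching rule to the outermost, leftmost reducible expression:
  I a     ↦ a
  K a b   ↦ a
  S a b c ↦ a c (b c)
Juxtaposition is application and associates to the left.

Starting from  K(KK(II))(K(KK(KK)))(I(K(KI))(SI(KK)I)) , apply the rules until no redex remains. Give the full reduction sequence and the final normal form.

  start: K(KK(II))(K(KK(KK)))(I(K(KI))(SI(KK)I))
  →1  KK(II)(I(K(KI))(SI(KK)I))
  →2  K(I(K(KI))(SI(KK)I))
  →3  K(K(KI)(SI(KK)I))
  →4  K(KI)

Answer: normal form = K(KI)  (in 4 steps)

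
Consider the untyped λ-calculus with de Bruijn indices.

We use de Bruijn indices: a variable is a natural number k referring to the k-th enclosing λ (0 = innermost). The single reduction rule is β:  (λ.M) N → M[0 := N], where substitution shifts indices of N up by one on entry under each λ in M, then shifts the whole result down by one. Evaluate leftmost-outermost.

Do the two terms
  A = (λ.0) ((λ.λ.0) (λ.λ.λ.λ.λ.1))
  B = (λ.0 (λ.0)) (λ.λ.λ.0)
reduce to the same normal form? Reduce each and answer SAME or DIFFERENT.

Term A:
  start: (λ.0) ((λ.λ.0) (λ.λ.λ.λ.λ.1))
  step 1: (λ.λ.0) (λ.λ.λ.λ.λ.1)
  step 2: λ.0

Term B:
  start: (λ.0 (λ.0)) (λ.λ.λ.0)
  step 1: (λ.λ.λ.0) (λ.0)
  step 2: λ.λ.0

Answer: DIFFERENT — A ⇓ λ.0, B ⇓ λ.λ.0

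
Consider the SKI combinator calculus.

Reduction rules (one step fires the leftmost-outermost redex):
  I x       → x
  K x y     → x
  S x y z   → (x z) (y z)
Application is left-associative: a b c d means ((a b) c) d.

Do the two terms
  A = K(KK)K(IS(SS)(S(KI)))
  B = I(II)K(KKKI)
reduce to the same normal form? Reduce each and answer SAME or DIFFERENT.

Term A:
  start: K(KK)K(IS(SS)(S(KI)))
  →1  KK(IS(SS)(S(KI)))
  →2  K

Term B:
  start: I(II)K(KKKI)
  →1  IIK(KKKI)
  →2  IK(KKKI)
  →3  K(KKKI)
  →4  K(KI)

Answer: DIFFERENT — A ⇓ K, B ⇓ K(KI)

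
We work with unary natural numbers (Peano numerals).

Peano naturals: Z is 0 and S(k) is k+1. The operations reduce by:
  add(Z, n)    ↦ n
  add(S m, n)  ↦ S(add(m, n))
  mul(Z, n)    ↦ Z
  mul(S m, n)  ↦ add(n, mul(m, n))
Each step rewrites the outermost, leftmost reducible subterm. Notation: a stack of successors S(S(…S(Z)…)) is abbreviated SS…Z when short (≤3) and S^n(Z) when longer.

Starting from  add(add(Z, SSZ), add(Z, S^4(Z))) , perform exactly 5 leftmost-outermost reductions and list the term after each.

Answer: after 5 steps: S^6(Z)

Working:
  start: add(add(Z, SSZ), add(Z, S^4(Z)))
  step 1: add(SSZ, add(Z, S^4(Z)))
  step 2: S(add(SZ, add(Z, S^4(Z))))
  step 3: S(S(add(Z, add(Z, S^4(Z)))))
  step 4: S(S(add(Z, S^4(Z))))
  step 5: S^6(Z)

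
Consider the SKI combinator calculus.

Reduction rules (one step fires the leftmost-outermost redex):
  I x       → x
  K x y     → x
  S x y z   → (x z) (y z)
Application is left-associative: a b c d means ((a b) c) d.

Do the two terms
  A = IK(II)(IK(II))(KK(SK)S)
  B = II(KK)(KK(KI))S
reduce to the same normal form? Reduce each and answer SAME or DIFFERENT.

Term A:
  start: IK(II)(IK(II))(KK(SK)S)
  step 1: K(II)(IK(II))(KK(SK)S)
  step 2: II(KK(SK)S)
  step 3: I(KK(SK)S)
  step 4: KK(SK)S
  step 5: KS

Term B:
  start: II(KK)(KK(KI))S
  step 1: I(KK)(KK(KI))S
  step 2: KK(KK(KI))S
  step 3: KS

Answer: SAME — A ⇓ KS, B ⇓ KS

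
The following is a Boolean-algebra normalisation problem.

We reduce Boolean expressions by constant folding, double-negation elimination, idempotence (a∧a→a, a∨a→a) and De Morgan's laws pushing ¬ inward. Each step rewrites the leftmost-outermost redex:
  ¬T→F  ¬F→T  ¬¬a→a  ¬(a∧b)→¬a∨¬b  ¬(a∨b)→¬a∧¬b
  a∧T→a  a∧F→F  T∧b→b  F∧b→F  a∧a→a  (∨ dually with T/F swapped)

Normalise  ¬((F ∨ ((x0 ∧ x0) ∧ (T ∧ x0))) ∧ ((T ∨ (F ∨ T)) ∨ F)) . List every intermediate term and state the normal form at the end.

  start: ¬((F ∨ ((x0 ∧ x0) ∧ (T ∧ x0))) ∧ ((T ∨ (F ∨ T)) ∨ F))
  step 1: ¬(F ∨ ((x0 ∧ x0) ∧ (T ∧ x0))) ∨ ¬((T ∨ (F ∨ T)) ∨ F)
  step 2: (¬F ∧ ¬((x0 ∧ x0) ∧ (T ∧ x0))) ∨ ¬((T ∨ (F ∨ T)) ∨ F)
  step 3: (T ∧ ¬((x0 ∧ x0) ∧ (T ∧ x0))) ∨ ¬((T ∨ (F ∨ T)) ∨ F)
  step 4: ¬((x0 ∧ x0) ∧ (T ∧ x0)) ∨ ¬((T ∨ (F ∨ T)) ∨ F)
  step 5: (¬(x0 ∧ x0) ∨ ¬(T ∧ x0)) ∨ ¬((T ∨ (F ∨ T)) ∨ F)
  step 6: ((¬x0 ∨ ¬x0) ∨ ¬(T ∧ x0)) ∨ ¬((T ∨ (F ∨ T)) ∨ F)
  step 7: (¬x0 ∨ ¬(T ∧ x0)) ∨ ¬((T ∨ (F ∨ T)) ∨ F)
  step 8: (¬x0 ∨ (¬T ∨ ¬x0)) ∨ ¬((T ∨ (F ∨ T)) ∨ F)
  step 9: (¬x0 ∨ (F ∨ ¬x0)) ∨ ¬((T ∨ (F ∨ T)) ∨ F)
  step 10: (¬x0 ∨ ¬x0) ∨ ¬((T ∨ (F ∨ T)) ∨ F)
  step 11: ¬x0 ∨ ¬((T ∨ (F ∨ T)) ∨ F)
  step 12: ¬x0 ∨ (¬(T ∨ (F ∨ T)) ∧ ¬F)
  step 13: ¬x0 ∨ ((¬T ∧ ¬(F ∨ T)) ∧ ¬F)
  step 14: ¬x0 ∨ ((F ∧ ¬(F ∨ T)) ∧ ¬F)
  step 15: ¬x0 ∨ (F ∧ ¬F)
  step 16: ¬x0 ∨ F
  step 17: ¬x0

Answer: normal form = ¬x0  (in 17 steps)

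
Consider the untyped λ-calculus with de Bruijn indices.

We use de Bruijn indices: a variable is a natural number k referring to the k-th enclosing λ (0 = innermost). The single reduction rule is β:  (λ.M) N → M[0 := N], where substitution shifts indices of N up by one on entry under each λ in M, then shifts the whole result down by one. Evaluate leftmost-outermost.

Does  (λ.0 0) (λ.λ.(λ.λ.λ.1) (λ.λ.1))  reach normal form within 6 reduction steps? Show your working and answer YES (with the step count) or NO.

Answer: YES — reaches normal form λ.λ.λ.1 in 3 ≤ 6 steps

Derivation:
  start: (λ.0 0) (λ.λ.(λ.λ.λ.1) (λ.λ.1))
  →1  (λ.λ.(λ.λ.λ.1) (λ.λ.1)) (λ.λ.(λ.λ.λ.1) (λ.λ.1))
  →2  λ.(λ.λ.λ.1) (λ.λ.1)
  →3  λ.λ.λ.1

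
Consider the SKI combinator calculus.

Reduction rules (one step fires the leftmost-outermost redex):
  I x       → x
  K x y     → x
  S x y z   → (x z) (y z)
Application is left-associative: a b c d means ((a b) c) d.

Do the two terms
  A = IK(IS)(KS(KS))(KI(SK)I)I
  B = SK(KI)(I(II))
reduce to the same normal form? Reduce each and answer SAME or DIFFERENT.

Answer: DIFFERENT — A ⇓ SII, B ⇓ I

Working:
Term A:
  start: IK(IS)(KS(KS))(KI(SK)I)I
  step 1: K(IS)(KS(KS))(KI(SK)I)I
  step 2: IS(KI(SK)I)I
  step 3: S(KI(SK)I)I
  step 4: S(II)I
  step 5: SII

Term B:
  start: SK(KI)(I(II))
  step 1: K(I(II))(KI(I(II)))
  step 2: I(II)
  step 3: II
  step 4: I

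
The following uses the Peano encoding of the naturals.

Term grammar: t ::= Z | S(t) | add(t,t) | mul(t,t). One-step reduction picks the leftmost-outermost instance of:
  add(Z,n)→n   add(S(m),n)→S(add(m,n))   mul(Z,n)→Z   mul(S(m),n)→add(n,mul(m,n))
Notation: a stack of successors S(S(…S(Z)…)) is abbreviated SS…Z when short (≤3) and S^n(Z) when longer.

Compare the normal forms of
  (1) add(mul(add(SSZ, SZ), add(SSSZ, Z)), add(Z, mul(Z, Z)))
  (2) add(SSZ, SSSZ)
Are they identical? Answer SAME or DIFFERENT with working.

Term A:
  start: add(mul(add(SSZ, SZ), add(SSSZ, Z)), add(Z, mul(Z, Z)))
  →1  add(mul(S(add(SZ, SZ)), add(SSSZ, Z)), add(Z, mul(Z, Z)))
  →2  add(add(add(SSSZ, Z), mul(add(SZ, SZ), add(SSSZ, Z))), add(Z, mul(Z, Z)))
  →3  add(add(S(add(SSZ, Z)), mul(add(SZ, SZ), add(SSSZ, Z))), add(Z, mul(Z, Z)))
  →4  add(S(add(add(SSZ, Z), mul(add(SZ, SZ), add(SSSZ, Z)))), add(Z, mul(Z, Z)))
  →5  S(add(add(add(SSZ, Z), mul(add(SZ, SZ), add(SSSZ, Z))), add(Z, mul(Z, Z))))
  →6  S(add(add(S(add(SZ, Z)), mul(add(SZ, SZ), add(SSSZ, Z))), add(Z, mul(Z, Z))))
  →7  S(add(S(add(add(SZ, Z), mul(add(SZ, SZ), add(SSSZ, Z)))), add(Z, mul(Z, Z))))
  →8  S(S(add(add(add(SZ, Z), mul(add(SZ, SZ), add(SSSZ, Z))), add(Z, mul(Z, Z)))))
  →9  S(S(add(add(S(add(Z, Z)), mul(add(SZ, SZ), add(SSSZ, Z))), add(Z, mul(Z, Z)))))
  →10  S(S(add(S(add(add(Z, Z), mul(add(SZ, SZ), add(SSSZ, Z)))), add(Z, mul(Z, Z)))))
  →11  S(S(S(add(add(add(Z, Z), mul(add(SZ, SZ), add(SSSZ, Z))), add(Z, mul(Z, Z))))))
  →12  S(S(S(add(add(Z, mul(add(SZ, SZ), add(SSSZ, Z))), add(Z, mul(Z, Z))))))
  →13  S(S(S(add(mul(add(SZ, SZ), add(SSSZ, Z)), add(Z, mul(Z, Z))))))
  →14  S(S(S(add(mul(S(add(Z, SZ)), add(SSSZ, Z)), add(Z, mul(Z, Z))))))
  →15  S(S(S(add(add(add(SSSZ, Z), mul(add(Z, SZ), add(SSSZ, Z))), add(Z, mul(Z, Z))))))
  →16  S(S(S(add(add(S(add(SSZ, Z)), mul(add(Z, SZ), add(SSSZ, Z))), add(Z, mul(Z, Z))))))
  →17  S(S(S(add(S(add(add(SSZ, Z), mul(add(Z, SZ), add(SSSZ, Z)))), add(Z, mul(Z, Z))))))
  →18  S(S(S(S(add(add(add(SSZ, Z), mul(add(Z, SZ), add(SSSZ, Z))), add(Z, mul(Z, Z)))))))
  →19  S(S(S(S(add(add(S(add(SZ, Z)), mul(add(Z, SZ), add(SSSZ, Z))), add(Z, mul(Z, Z)))))))
  →20  S(S(S(S(add(S(add(add(SZ, Z), mul(add(Z, SZ), add(SSSZ, Z)))), add(Z, mul(Z, Z)))))))
  →21  S(S(S(S(S(add(add(add(SZ, Z), mul(add(Z, SZ), add(SSSZ, Z))), add(Z, mul(Z, Z))))))))
  →22  S(S(S(S(S(add(add(S(add(Z, Z)), mul(add(Z, SZ), add(SSSZ, Z))), add(Z, mul(Z, Z))))))))
  →23  S(S(S(S(S(add(S(add(add(Z, Z), mul(add(Z, SZ), add(SSSZ, Z)))), add(Z, mul(Z, Z))))))))
  →24  S(S(S(S(S(S(add(add(add(Z, Z), mul(add(Z, SZ), add(SSSZ, Z))), add(Z, mul(Z, Z)))))))))
  →25  S(S(S(S(S(S(add(add(Z, mul(add(Z, SZ), add(SSSZ, Z))), add(Z, mul(Z, Z)))))))))
  →26  S(S(S(S(S(S(add(mul(add(Z, SZ), add(SSSZ, Z)), add(Z, mul(Z, Z)))))))))
  →27  S(S(S(S(S(S(add(mul(SZ, add(SSSZ, Z)), add(Z, mul(Z, Z)))))))))
  →28  S(S(S(S(S(S(add(add(add(SSSZ, Z), mul(Z, add(SSSZ, Z))), add(Z, mul(Z, Z)))))))))
  →29  S(S(S(S(S(S(add(add(S(add(SSZ, Z)), mul(Z, add(SSSZ, Z))), add(Z, mul(Z, Z)))))))))
  →30  S(S(S(S(S(S(add(S(add(add(SSZ, Z), mul(Z, add(SSSZ, Z)))), add(Z, mul(Z, Z)))))))))
  →31  S(S(S(S(S(S(S(add(add(add(SSZ, Z), mul(Z, add(SSSZ, Z))), add(Z, mul(Z, Z))))))))))
  →32  S(S(S(S(S(S(S(add(add(S(add(SZ, Z)), mul(Z, add(SSSZ, Z))), add(Z, mul(Z, Z))))))))))
  →33  S(S(S(S(S(S(S(add(S(add(add(SZ, Z), mul(Z, add(SSSZ, Z)))), add(Z, mul(Z, Z))))))))))
  →34  S(S(S(S(S(S(S(S(add(add(add(SZ, Z), mul(Z, add(SSSZ, Z))), add(Z, mul(Z, Z)))))))))))
  →35  S(S(S(S(S(S(S(S(add(add(S(add(Z, Z)), mul(Z, add(SSSZ, Z))), add(Z, mul(Z, Z)))))))))))
  →36  S(S(S(S(S(S(S(S(add(S(add(add(Z, Z), mul(Z, add(SSSZ, Z)))), add(Z, mul(Z, Z)))))))))))
  →37  S(S(S(S(S(S(S(S(S(add(add(add(Z, Z), mul(Z, add(SSSZ, Z))), add(Z, mul(Z, Z))))))))))))
  →38  S(S(S(S(S(S(S(S(S(add(add(Z, mul(Z, add(SSSZ, Z))), add(Z, mul(Z, Z))))))))))))
  →39  S(S(S(S(S(S(S(S(S(add(mul(Z, add(SSSZ, Z)), add(Z, mul(Z, Z))))))))))))
  →40  S(S(S(S(S(S(S(S(S(add(Z, add(Z, mul(Z, Z))))))))))))
  →41  S(S(S(S(S(S(S(S(S(add(Z, mul(Z, Z)))))))))))
  →42  S(S(S(S(S(S(S(S(S(mul(Z, Z))))))))))
  →43  S^9(Z)

Term B:
  start: add(SSZ, SSSZ)
  →1  S(add(SZ, SSSZ))
  →2  S(S(add(Z, SSSZ)))
  →3  S^5(Z)

Answer: DIFFERENT — A ⇓ S^9(Z), B ⇓ S^5(Z)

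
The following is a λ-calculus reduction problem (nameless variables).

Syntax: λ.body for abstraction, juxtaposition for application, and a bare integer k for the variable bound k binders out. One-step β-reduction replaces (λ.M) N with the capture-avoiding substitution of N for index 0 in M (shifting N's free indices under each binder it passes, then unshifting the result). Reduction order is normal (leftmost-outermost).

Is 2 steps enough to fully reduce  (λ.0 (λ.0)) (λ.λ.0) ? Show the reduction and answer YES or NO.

  start: (λ.0 (λ.0)) (λ.λ.0)
  [1] (λ.λ.0) (λ.0)
  [2] λ.0

Answer: YES — reaches normal form λ.0 in 2 ≤ 2 steps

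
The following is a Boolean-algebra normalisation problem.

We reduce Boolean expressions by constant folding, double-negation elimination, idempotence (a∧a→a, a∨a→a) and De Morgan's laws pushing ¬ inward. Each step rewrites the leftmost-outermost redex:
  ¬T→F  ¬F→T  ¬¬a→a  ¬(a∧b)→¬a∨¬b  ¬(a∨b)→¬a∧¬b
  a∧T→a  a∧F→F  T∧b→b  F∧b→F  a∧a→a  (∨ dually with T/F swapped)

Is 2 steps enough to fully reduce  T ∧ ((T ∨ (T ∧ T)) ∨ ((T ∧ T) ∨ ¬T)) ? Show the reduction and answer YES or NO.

  start: T ∧ ((T ∨ (T ∧ T)) ∨ ((T ∧ T) ∨ ¬T))
  →1  (T ∨ (T ∧ T)) ∨ ((T ∧ T) ∨ ¬T)
  →2  T ∨ ((T ∧ T) ∨ ¬T)

Answer: NO — after 2 steps the term is T ∨ ((T ∧ T) ∨ ¬T), not yet normal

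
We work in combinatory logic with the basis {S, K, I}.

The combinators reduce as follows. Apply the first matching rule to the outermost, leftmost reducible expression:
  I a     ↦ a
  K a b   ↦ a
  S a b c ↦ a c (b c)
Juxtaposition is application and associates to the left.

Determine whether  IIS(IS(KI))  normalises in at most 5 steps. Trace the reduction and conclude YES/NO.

  start: IIS(IS(KI))
  →1  IS(IS(KI))
  →2  S(IS(KI))
  →3  S(S(KI))

Answer: YES — reaches normal form S(S(KI)) in 3 ≤ 5 steps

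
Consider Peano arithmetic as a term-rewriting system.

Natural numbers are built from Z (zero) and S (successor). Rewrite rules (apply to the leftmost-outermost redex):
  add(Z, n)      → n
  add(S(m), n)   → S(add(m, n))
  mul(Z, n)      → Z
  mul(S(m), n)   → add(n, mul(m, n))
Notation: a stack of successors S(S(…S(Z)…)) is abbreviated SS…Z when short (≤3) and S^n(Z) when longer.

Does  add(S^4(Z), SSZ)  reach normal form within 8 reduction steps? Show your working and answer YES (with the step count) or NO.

  start: add(S^4(Z), SSZ)
  step 1: S(add(SSSZ, SSZ))
  step 2: S(S(add(SSZ, SSZ)))
  step 3: S(S(S(add(SZ, SSZ))))
  step 4: S(S(S(S(add(Z, SSZ)))))
  step 5: S^6(Z)

Answer: YES — reaches normal form S^6(Z) in 5 ≤ 8 steps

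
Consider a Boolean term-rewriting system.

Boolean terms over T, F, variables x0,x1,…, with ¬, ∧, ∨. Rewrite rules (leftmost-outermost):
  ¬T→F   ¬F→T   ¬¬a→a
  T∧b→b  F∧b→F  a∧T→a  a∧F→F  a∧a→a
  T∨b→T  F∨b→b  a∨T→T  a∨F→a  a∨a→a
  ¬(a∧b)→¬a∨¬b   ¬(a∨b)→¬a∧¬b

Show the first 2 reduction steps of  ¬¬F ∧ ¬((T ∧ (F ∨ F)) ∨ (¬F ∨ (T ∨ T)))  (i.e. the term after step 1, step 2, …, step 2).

Answer: after 2 steps: F

Reduction:
  start: ¬¬F ∧ ¬((T ∧ (F ∨ F)) ∨ (¬F ∨ (T ∨ T)))
  [1] F ∧ ¬((T ∧ (F ∨ F)) ∨ (¬F ∨ (T ∨ T)))
  [2] F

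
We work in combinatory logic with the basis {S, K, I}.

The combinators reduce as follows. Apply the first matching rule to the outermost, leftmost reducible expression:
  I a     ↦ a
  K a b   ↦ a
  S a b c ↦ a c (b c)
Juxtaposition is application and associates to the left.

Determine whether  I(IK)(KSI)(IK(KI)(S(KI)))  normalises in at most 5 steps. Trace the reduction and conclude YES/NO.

  start: I(IK)(KSI)(IK(KI)(S(KI)))
  [1] IK(KSI)(IK(KI)(S(KI)))
  [2] K(KSI)(IK(KI)(S(KI)))
  [3] KSI
  [4] S

Answer: YES — reaches normal form S in 4 ≤ 5 steps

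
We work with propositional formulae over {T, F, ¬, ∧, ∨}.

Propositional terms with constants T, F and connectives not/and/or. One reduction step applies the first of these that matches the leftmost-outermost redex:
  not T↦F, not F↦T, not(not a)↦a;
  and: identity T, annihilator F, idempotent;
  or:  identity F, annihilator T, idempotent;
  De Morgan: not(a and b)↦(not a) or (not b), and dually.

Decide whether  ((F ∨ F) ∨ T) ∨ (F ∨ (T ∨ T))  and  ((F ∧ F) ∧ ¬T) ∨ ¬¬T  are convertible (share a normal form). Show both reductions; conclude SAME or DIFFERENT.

Term A:
  start: ((F ∨ F) ∨ T) ∨ (F ∨ (T ∨ T))
  [1] T ∨ (F ∨ (T ∨ T))
  [2] T

Term B:
  start: ((F ∧ F) ∧ ¬T) ∨ ¬¬T
  [1] (F ∧ ¬T) ∨ ¬¬T
  [2] F ∨ ¬¬T
  [3] ¬¬T
  [4] T

Answer: SAME — A ⇓ T, B ⇓ T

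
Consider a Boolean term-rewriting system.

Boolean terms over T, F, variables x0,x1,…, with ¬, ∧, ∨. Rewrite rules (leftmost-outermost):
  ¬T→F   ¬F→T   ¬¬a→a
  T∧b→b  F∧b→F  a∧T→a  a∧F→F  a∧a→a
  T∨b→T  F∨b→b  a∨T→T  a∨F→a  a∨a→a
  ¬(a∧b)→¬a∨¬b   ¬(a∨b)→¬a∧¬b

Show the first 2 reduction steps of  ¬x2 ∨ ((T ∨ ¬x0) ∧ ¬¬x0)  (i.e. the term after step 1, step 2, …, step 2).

Answer: after 2 steps: ¬x2 ∨ ¬¬x0

Reduction:
  start: ¬x2 ∨ ((T ∨ ¬x0) ∧ ¬¬x0)
  [1] ¬x2 ∨ (T ∧ ¬¬x0)
  [2] ¬x2 ∨ ¬¬x0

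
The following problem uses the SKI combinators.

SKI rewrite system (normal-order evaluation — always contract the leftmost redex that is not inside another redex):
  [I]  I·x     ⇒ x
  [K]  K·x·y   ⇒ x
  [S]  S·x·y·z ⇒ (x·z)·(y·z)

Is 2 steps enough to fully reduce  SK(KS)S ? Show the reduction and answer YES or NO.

Answer: YES — reaches normal form S in 2 ≤ 2 steps

Working:
  start: SK(KS)S
  [1] KS(KSS)
  [2] S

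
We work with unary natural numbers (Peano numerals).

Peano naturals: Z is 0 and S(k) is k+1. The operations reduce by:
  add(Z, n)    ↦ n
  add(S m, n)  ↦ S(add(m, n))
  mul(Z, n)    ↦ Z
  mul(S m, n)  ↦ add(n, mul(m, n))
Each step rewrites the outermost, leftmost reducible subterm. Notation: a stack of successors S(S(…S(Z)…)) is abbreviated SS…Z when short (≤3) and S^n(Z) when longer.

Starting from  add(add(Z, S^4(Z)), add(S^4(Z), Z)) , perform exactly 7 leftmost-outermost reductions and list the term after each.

Answer: after 7 steps: S(S(S(S(S(add(SSSZ, Z))))))

Reduction:
  start: add(add(Z, S^4(Z)), add(S^4(Z), Z))
  →1  add(S^4(Z), add(S^4(Z), Z))
  →2  S(add(SSSZ, add(S^4(Z), Z)))
  →3  S(S(add(SSZ, add(S^4(Z), Z))))
  →4  S(S(S(add(SZ, add(S^4(Z), Z)))))
  →5  S(S(S(S(add(Z, add(S^4(Z), Z))))))
  →6  S(S(S(S(add(S^4(Z), Z)))))
  →7  S(S(S(S(S(add(SSSZ, Z))))))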